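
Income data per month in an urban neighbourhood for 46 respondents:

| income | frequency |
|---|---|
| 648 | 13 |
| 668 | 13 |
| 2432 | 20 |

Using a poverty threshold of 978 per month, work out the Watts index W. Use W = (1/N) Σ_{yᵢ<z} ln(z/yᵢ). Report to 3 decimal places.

0.224

Poor units: 13×648, 13×668 (q = 26 of N = 46).
ln(z/y) terms: ln(978/648) = 0.4116 (×13); ln(978/668) = 0.3812 (×13).
W = 10.306926 / 46 = 0.224.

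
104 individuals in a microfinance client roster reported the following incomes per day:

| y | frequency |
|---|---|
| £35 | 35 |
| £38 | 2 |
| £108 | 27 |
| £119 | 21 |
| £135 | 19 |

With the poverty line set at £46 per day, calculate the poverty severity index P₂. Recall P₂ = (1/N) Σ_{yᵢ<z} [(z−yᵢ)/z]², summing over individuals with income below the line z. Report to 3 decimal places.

Incomes under z: 35×£35, 2×£38 (q = 37 of N = 104).
Normalized shortfalls: (46−35)/46 = 0.2391 (×35); (46−38)/46 = 0.1739 (×2).
Squared: 0.0572 (×35); 0.0302 (×2).
Sum = 2.061909; P₂ = 2.061909 / 104 = 0.020.

0.020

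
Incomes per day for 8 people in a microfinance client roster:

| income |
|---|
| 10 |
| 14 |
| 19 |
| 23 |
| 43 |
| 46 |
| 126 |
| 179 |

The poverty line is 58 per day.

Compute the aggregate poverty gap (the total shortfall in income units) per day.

Below z: 10, 14, 19, 23, 43, 46 (q = 6 of N = 8).
Individual gaps: 58−10 = 48; 58−14 = 44; 58−19 = 39; 58−23 = 35; 58−43 = 15; 58−46 = 12.
Aggregate gap = 193.

193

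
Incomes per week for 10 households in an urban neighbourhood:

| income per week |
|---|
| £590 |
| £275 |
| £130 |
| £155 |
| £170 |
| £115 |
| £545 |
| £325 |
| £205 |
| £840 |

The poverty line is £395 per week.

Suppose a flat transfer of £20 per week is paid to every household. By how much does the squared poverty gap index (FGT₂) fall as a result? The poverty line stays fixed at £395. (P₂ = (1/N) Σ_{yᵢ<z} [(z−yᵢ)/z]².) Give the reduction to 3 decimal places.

Before: below the line — £115, £130, £155, £170, £205, £275, £325; squared poverty gap index (FGT₂) = 0.20013.
After the £20 transfer: below the line — £135, £150, £175, £190, £225, £295, £345; squared poverty gap index (FGT₂) = 0.16629.
Reduction = 0.20013 − 0.16629 = 0.034.

0.034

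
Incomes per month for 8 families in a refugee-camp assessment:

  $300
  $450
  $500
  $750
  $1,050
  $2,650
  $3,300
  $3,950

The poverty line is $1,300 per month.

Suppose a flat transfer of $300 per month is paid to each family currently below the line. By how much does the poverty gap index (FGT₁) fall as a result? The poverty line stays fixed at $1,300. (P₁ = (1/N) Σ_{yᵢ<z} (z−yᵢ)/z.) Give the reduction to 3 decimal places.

0.139

Before: below the line — $300, $450, $500, $750, $1,050; poverty gap index (FGT₁) = 0.33173.
After the $300 transfer: below the line — $600, $750, $800, $1,050; poverty gap index (FGT₁) = 0.19231.
Reduction = 0.33173 − 0.19231 = 0.139.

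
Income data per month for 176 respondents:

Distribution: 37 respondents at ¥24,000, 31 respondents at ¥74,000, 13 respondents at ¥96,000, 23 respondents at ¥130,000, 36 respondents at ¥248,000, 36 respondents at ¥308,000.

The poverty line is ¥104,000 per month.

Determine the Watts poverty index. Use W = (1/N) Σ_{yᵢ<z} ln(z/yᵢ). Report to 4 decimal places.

0.3741

Incomes under z: 37×¥24,000, 31×¥74,000, 13×¥96,000 (q = 81 of N = 176).
Log shortfalls: ln(104000/24000) = 1.4663 (×37); ln(104000/74000) = 0.3403 (×31); ln(104000/96000) = 0.0800 (×13).
W = 65.845127 / 176 = 0.3741.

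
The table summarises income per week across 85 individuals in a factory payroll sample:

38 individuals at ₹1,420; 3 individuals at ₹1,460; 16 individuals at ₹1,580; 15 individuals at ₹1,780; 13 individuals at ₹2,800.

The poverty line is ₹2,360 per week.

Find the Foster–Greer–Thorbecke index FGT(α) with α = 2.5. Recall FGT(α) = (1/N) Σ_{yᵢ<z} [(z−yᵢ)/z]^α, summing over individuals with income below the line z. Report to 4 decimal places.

0.0650

Below z: 38×₹1,420, 3×₹1,460, 16×₹1,580, 15×₹1,780 (q = 72 of N = 85).
Gap ratios (z−y)/z: (2360−1420)/2360 = 0.3983 (×38); (2360−1460)/2360 = 0.3814 (×3); (2360−1580)/2360 = 0.3305 (×16); (2360−1780)/2360 = 0.2458 (×15).
Raised to α = 2.5: 0.10012 (×38); 0.08981 (×3); 0.06280 (×16); 0.02994 (×15).
Sum = 5.528088; FGT(2.5) = 5.528088 / 85 = 0.0650.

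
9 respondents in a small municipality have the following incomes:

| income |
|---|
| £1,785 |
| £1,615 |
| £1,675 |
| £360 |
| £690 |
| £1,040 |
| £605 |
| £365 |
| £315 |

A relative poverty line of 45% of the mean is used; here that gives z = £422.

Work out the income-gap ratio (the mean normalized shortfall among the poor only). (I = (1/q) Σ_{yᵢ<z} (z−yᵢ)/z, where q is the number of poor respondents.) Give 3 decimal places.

Below z: £315, £360, £365 (q = 3 of N = 9).
Relative gaps: 0.2536, 0.1469, 0.1351; sum = 0.535545.
I averages over the q = 3 poor units only: 0.535545 / 3 = 0.179.

0.179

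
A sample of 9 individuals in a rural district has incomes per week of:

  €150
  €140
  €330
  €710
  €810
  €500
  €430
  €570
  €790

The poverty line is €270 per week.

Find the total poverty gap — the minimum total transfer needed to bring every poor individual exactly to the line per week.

Below the line: €140, €150 (q = 2 of N = 9).
Individual gaps: 270−140 = 130; 270−150 = 120.
Aggregate gap = €250.

€250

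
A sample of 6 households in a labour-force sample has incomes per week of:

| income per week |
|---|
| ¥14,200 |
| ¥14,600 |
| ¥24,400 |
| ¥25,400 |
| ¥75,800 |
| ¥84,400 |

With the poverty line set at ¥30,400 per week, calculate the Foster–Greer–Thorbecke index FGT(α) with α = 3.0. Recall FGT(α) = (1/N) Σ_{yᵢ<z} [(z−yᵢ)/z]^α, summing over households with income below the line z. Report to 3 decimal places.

0.051

Below z: ¥14,200, ¥14,600, ¥24,400, ¥25,400 (q = 4 of N = 6).
Normalized shortfalls: (30400−14200)/30400 = 0.5329; (30400−14600)/30400 = 0.5197; (30400−24400)/30400 = 0.1974; (30400−25400)/30400 = 0.1645.
Raised to α = 3.0: 0.15133; 0.14039; 0.00769; 0.00445.
Sum = 0.303862; FGT(3.0) = 0.303862 / 6 = 0.051.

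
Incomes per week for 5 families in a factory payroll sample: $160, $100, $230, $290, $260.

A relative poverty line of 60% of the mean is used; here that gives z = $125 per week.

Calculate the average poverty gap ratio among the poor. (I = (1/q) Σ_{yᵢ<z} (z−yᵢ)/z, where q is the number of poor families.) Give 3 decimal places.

0.200

Poor units: $100 (q = 1 of N = 5).
Shortfall ratios (z−y)/z: 0.2000; sum = 0.200000.
The income-gap ratio divides by q (the poor only): 0.200000 / 1 = 0.200.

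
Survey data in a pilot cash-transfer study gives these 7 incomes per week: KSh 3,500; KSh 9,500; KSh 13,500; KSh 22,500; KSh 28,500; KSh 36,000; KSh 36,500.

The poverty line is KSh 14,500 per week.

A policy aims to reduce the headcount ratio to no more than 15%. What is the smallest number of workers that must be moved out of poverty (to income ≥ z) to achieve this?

Currently q = 3 of N = 7 are below the line (H = 0.429).
A headcount ratio of at most 15% allows at most ⌊0.15 × 7⌋ = 1 poor workers.
So at least 3 − 1 = 2 must be lifted.

2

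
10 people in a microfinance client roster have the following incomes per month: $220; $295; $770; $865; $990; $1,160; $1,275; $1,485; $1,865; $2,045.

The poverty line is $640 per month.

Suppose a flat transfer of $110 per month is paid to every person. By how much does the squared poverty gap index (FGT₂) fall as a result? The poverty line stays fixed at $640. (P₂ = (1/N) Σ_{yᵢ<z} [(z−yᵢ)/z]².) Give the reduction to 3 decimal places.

Before: below the line — $220, $295; squared poverty gap index (FGT₂) = 0.07213.
After the $110 transfer: below the line — $330, $405; squared poverty gap index (FGT₂) = 0.03694.
Reduction = 0.07213 − 0.03694 = 0.035.

0.035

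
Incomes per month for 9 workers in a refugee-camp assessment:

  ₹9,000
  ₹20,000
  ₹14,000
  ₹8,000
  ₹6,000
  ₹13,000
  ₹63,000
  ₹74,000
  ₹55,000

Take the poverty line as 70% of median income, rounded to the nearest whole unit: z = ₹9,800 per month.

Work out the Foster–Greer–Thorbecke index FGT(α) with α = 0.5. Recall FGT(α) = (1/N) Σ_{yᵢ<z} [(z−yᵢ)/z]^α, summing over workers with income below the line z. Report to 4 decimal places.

0.1486

Below z: ₹6,000, ₹8,000, ₹9,000 (q = 3 of N = 9).
Relative gaps: (9800−6000)/9800 = 0.3878; (9800−8000)/9800 = 0.1837; (9800−9000)/9800 = 0.0816.
Raised to α = 0.5: 0.62270; 0.42857; 0.28571.
Sum = 1.336986; FGT(0.5) = 1.336986 / 9 = 0.1486.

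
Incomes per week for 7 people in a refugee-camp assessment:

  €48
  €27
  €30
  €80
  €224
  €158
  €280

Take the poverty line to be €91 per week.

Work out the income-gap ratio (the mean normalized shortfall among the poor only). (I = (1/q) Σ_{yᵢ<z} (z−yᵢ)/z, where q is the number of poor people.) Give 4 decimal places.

Incomes under z: €27, €30, €48, €80 (q = 4 of N = 7).
Shortfall ratios (z−y)/z: 0.7033, 0.6703, 0.4725, 0.1209; sum = 1.967033.
The income-gap ratio divides by q (the poor only): 1.967033 / 4 = 0.4918.

0.4918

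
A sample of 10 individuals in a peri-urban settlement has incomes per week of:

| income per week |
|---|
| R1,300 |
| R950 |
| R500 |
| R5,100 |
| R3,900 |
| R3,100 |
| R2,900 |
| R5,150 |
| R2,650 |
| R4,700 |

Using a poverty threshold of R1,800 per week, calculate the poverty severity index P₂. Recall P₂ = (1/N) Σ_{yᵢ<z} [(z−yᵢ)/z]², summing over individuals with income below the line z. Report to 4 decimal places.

0.0822

Below the line: R500, R950, R1,300 (q = 3 of N = 10).
Gap ratios (z−y)/z: (1800−500)/1800 = 0.7222; (1800−950)/1800 = 0.4722; (1800−1300)/1800 = 0.2778.
Squared: 0.5216; 0.2230; 0.0772.
Sum = 0.821759; P₂ = 0.821759 / 10 = 0.0822.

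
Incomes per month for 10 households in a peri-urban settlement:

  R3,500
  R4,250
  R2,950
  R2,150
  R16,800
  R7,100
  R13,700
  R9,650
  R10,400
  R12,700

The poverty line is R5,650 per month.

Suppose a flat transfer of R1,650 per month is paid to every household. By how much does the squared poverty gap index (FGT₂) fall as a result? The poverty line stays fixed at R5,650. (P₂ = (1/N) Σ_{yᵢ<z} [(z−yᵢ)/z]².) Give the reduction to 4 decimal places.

0.0669

Before: below the line — R2,150, R2,950, R3,500, R4,250; squared poverty gap index (FGT₂) = 0.081831.
After the R1,650 transfer: below the line — R3,800, R4,600, R5,150; squared poverty gap index (FGT₂) = 0.014958.
Reduction = 0.081831 − 0.014958 = 0.0669.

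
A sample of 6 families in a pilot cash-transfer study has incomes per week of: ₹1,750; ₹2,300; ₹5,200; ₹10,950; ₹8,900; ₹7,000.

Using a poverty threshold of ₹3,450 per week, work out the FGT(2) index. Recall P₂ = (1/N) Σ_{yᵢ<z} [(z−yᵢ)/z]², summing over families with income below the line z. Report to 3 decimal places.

0.059

Poor units: ₹1,750, ₹2,300 (q = 2 of N = 6).
Relative gaps: (3450−1750)/3450 = 0.4928; (3450−2300)/3450 = 0.3333.
Squared: 0.2428; 0.1111.
Sum = 0.353917; P₂ = 0.353917 / 6 = 0.059.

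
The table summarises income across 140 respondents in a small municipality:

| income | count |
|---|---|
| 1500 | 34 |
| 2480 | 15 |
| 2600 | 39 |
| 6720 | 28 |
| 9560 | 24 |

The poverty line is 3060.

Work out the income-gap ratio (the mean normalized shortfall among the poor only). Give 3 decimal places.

0.296

Below z: 34×1500, 15×2480, 39×2600 (q = 88 of N = 140).
Shortfall ratios (z−y)/z: 0.5098 (×34), 0.1895 (×15), 0.1503 (×39); sum = 26.039216.
The income-gap ratio divides by q (the poor only): 26.039216 / 88 = 0.296.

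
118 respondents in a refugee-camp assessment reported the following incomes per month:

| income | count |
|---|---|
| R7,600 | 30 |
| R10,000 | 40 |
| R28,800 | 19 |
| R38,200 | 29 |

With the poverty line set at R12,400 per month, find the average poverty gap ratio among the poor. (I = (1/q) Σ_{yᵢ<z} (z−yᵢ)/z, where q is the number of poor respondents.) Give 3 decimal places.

Below z: 30×R7,600, 40×R10,000 (q = 70 of N = 118).
Shortfall ratios (z−y)/z: 0.3871 (×30), 0.1935 (×40); sum = 19.354839.
I averages over the q = 70 poor units only: 19.354839 / 70 = 0.276.

0.276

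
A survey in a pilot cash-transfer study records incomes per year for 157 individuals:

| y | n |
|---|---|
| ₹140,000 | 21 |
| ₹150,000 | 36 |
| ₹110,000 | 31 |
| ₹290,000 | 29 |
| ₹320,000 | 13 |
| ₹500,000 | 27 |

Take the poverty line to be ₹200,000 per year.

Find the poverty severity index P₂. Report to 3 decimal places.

Poor units: 31×₹110,000, 21×₹140,000, 36×₹150,000 (q = 88 of N = 157).
Shortfall ratios: (200000−110000)/200000 = 0.4500 (×31); (200000−140000)/200000 = 0.3000 (×21); (200000−150000)/200000 = 0.2500 (×36).
Squared: 0.2025 (×31); 0.0900 (×21); 0.0625 (×36).
Sum = 10.417500; P₂ = 10.417500 / 157 = 0.066.

0.066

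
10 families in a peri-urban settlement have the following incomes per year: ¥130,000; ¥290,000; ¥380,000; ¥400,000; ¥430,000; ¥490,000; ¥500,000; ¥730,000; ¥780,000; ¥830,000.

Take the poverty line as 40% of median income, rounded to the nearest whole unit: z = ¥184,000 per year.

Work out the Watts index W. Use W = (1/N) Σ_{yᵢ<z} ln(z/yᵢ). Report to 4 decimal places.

0.0347

Poor units: ¥130,000 (q = 1 of N = 10).
Log shortfalls: ln(184000/130000) = 0.3474.
W = 0.347401 / 10 = 0.0347.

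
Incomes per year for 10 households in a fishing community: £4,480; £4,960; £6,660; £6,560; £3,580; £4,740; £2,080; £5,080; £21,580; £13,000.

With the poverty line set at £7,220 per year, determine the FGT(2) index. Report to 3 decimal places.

0.122

Below z: £2,080, £3,580, £4,480, £4,740, £4,960, £5,080, £6,560, £6,660 (q = 8 of N = 10).
Shortfall ratios: (7220−2080)/7220 = 0.7119; (7220−3580)/7220 = 0.5042; (7220−4480)/7220 = 0.3795; (7220−4740)/7220 = 0.3435; (7220−4960)/7220 = 0.3130; (7220−5080)/7220 = 0.2964; (7220−6560)/7220 = 0.0914; (7220−6660)/7220 = 0.0776.
Squared: 0.5068; 0.2542; 0.1440; 0.1180; 0.0980; 0.0879; 0.0084; 0.0060.
Sum = 1.223203; P₂ = 1.223203 / 10 = 0.122.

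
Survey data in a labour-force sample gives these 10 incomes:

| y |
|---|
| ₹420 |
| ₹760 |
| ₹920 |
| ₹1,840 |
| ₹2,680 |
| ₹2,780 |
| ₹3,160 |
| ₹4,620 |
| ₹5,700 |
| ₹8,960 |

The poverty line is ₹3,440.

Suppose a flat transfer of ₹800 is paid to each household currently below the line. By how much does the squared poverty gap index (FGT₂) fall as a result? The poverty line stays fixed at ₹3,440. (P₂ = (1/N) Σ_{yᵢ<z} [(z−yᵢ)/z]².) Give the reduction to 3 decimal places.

0.120

Before: below the line — ₹420, ₹760, ₹920, ₹1,840, ₹2,680, ₹2,780, ₹3,160; squared poverty gap index (FGT₂) = 0.22229.
After the ₹800 transfer: below the line — ₹1,220, ₹1,560, ₹1,720, ₹2,640; squared poverty gap index (FGT₂) = 0.10192.
Reduction = 0.22229 − 0.10192 = 0.120.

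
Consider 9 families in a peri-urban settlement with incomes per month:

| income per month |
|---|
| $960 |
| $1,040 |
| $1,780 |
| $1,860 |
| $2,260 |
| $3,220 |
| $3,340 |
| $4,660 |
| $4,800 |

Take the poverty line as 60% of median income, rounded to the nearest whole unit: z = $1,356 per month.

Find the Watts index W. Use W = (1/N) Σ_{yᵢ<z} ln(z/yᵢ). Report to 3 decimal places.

Incomes under z: $960, $1,040 (q = 2 of N = 9).
ln(z/y) terms: ln(1356/960) = 0.3454; ln(1356/1040) = 0.2653.
W = 0.610680 / 9 = 0.068.

0.068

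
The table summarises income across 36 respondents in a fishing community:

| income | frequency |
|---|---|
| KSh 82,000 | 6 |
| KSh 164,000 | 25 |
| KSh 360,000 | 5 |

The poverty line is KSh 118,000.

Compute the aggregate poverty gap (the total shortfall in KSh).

Below the line: 6×KSh 82,000 (q = 6 of N = 36).
Individual gaps: 6×(118000−82000) = 216000.
Aggregate gap = KSh 216,000.

KSh 216,000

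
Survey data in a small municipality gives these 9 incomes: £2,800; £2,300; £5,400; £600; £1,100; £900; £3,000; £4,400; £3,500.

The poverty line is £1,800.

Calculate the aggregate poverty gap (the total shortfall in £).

Incomes under z: £600, £900, £1,100 (q = 3 of N = 9).
Individual gaps: 1800−600 = 1200; 1800−900 = 900; 1800−1100 = 700.
Aggregate gap = £2,800.

£2,800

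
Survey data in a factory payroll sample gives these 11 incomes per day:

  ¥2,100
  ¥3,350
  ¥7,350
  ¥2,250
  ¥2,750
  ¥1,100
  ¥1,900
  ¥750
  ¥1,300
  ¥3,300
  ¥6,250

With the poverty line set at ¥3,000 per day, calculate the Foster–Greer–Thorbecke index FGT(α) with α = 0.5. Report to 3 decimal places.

Below the line: ¥750, ¥1,100, ¥1,300, ¥1,900, ¥2,100, ¥2,250, ¥2,750 (q = 7 of N = 11).
Shortfall ratios: (3000−750)/3000 = 0.7500; (3000−1100)/3000 = 0.6333; (3000−1300)/3000 = 0.5667; (3000−1900)/3000 = 0.3667; (3000−2100)/3000 = 0.3000; (3000−2250)/3000 = 0.2500; (3000−2750)/3000 = 0.0833.
Raised to α = 0.5: 0.86603; 0.79582; 0.75277; 0.60553; 0.54772; 0.50000; 0.28868.
Sum = 4.356548; FGT(0.5) = 4.356548 / 11 = 0.396.

0.396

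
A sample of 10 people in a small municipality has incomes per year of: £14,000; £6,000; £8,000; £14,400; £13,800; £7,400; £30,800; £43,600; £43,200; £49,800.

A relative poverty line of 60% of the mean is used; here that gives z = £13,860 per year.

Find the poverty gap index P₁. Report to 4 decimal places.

0.1460

Below z: £6,000, £7,400, £8,000, £13,800 (q = 4 of N = 10).
Gap ratios (z−y)/z: (13860−6000)/13860 = 0.5671; (13860−7400)/13860 = 0.4661; (13860−8000)/13860 = 0.4228; (13860−13800)/13860 = 0.0043.
Σ = 1.460317. Dividing by the full population N = 10 gives P₁ = 0.1460.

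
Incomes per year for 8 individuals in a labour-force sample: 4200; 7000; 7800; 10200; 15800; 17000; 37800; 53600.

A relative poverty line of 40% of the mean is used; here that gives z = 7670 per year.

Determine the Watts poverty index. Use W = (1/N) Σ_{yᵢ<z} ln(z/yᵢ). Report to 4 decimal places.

Poor units: 4200, 7000 (q = 2 of N = 8).
Log shortfalls: ln(7670/4200) = 0.6022; ln(7670/7000) = 0.0914.
W = 0.693639 / 8 = 0.0867.

0.0867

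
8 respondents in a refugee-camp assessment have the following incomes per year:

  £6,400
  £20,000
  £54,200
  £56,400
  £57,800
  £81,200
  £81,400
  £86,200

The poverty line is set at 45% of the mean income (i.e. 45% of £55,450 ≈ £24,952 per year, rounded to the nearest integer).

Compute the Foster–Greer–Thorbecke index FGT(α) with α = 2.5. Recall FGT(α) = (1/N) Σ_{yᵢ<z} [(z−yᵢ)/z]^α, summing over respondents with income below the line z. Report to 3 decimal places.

0.062

Below the line: £6,400, £20,000 (q = 2 of N = 8).
Relative gaps: (24952−6400)/24952 = 0.7435; (24952−20000)/24952 = 0.1985.
Raised to α = 2.5: 0.47667; 0.01755.
Sum = 0.494212; FGT(2.5) = 0.494212 / 8 = 0.062.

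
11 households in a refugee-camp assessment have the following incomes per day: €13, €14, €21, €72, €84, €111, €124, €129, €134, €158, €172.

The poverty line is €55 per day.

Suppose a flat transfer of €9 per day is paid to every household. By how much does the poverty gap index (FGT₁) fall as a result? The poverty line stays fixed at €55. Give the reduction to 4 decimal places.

Before: below the line — €13, €14, €21; poverty gap index (FGT₁) = 0.193388.
After the €9 transfer: below the line — €22, €23, €30; poverty gap index (FGT₁) = 0.148760.
Reduction = 0.193388 − 0.148760 = 0.0446.

0.0446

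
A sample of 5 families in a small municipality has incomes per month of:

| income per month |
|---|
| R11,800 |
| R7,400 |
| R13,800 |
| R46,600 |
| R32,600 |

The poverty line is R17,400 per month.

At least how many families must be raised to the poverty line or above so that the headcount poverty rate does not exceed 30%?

2

3 of the 5 families are poor, so H = 3/5 = 0.600.
A headcount ratio of at most 30% allows at most ⌊0.30 × 5⌋ = 1 poor families.
So at least 3 − 1 = 2 must be lifted.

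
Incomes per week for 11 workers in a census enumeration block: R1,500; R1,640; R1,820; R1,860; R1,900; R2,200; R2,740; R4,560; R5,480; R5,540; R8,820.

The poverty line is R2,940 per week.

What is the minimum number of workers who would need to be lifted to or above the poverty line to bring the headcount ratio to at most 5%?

Currently q = 7 of N = 11 are below the line (H = 0.636).
A headcount ratio of at most 5% allows at most ⌊0.05 × 11⌋ = 0 poor workers.
So at least 7 − 0 = 7 must be lifted.

7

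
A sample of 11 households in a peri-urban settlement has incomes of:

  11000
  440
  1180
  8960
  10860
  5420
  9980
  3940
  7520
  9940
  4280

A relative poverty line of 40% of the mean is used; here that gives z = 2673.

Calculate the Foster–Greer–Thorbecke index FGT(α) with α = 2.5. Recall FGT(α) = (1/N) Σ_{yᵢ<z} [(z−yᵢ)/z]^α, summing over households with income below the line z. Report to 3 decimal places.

0.079

Below z: 440, 1180 (q = 2 of N = 11).
Relative gaps: (2673−440)/2673 = 0.8354; (2673−1180)/2673 = 0.5585.
Raised to α = 2.5: 0.63786; 0.23316.
Sum = 0.871018; FGT(2.5) = 0.871018 / 11 = 0.079.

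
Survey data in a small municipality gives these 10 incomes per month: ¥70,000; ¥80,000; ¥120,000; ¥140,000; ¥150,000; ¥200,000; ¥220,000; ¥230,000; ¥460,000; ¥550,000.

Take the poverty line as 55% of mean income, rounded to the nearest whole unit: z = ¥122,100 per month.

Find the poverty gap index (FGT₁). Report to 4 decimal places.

Poor units: ¥70,000, ¥80,000, ¥120,000 (q = 3 of N = 10).
Relative gaps: (122100−70000)/122100 = 0.4267; (122100−80000)/122100 = 0.3448; (122100−120000)/122100 = 0.0172.
Sum of shortfalls = 0.788698; P₁ averages over all N: 0.788698 / 10 = 0.0789.

0.0789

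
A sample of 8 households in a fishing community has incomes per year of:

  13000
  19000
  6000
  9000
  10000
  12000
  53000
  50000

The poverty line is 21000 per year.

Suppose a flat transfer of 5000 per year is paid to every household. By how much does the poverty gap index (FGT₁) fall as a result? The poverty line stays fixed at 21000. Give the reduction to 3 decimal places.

0.161

Before: below the line — 6000, 9000, 10000, 12000, 13000, 19000; poverty gap index (FGT₁) = 0.33929.
After the 5000 transfer: below the line — 11000, 14000, 15000, 17000, 18000; poverty gap index (FGT₁) = 0.17857.
Reduction = 0.33929 − 0.17857 = 0.161.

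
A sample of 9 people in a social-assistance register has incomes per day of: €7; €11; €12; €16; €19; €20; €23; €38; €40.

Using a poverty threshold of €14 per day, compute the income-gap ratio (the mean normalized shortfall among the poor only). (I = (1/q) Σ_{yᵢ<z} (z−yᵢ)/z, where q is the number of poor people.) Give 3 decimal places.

0.286

Incomes under z: €7, €11, €12 (q = 3 of N = 9).
Relative gaps: 0.5000, 0.2143, 0.1429; sum = 0.857143.
The income-gap ratio divides by q (the poor only): 0.857143 / 3 = 0.286.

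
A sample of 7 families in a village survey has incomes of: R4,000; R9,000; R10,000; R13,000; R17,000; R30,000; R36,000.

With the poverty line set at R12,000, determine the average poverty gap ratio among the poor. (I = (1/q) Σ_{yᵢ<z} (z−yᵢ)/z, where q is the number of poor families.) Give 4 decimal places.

Below the line: R4,000, R9,000, R10,000 (q = 3 of N = 7).
Shortfall ratios (z−y)/z: 0.6667, 0.2500, 0.1667; sum = 1.083333.
I averages over the q = 3 poor units only: 1.083333 / 3 = 0.3611.

0.3611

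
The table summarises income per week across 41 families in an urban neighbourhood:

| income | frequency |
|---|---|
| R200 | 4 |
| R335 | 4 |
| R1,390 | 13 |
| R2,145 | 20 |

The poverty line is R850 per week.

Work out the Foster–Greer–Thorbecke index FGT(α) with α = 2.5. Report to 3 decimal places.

0.078

Below z: 4×R200, 4×R335 (q = 8 of N = 41).
Relative gaps: (850−200)/850 = 0.7647 (×4); (850−335)/850 = 0.6059 (×4).
Raised to α = 2.5: 0.51137 (×4); 0.28574 (×4).
Sum = 3.188443; FGT(2.5) = 3.188443 / 41 = 0.078.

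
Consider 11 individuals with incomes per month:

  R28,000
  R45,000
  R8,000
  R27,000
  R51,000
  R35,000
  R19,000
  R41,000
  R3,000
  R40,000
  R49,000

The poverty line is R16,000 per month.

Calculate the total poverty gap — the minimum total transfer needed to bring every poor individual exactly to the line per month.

R21,000

Poor units: R3,000, R8,000 (q = 2 of N = 11).
Individual gaps: 16000−3000 = 13000; 16000−8000 = 8000.
Aggregate gap = R21,000.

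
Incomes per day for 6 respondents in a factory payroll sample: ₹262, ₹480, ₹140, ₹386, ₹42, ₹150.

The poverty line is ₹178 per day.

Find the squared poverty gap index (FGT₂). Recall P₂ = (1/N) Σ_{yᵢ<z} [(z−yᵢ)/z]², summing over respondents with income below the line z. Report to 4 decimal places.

Below z: ₹42, ₹140, ₹150 (q = 3 of N = 6).
Relative gaps: (178−42)/178 = 0.7640; (178−140)/178 = 0.2135; (178−150)/178 = 0.1573.
Squared: 0.5838; 0.0456; 0.0247.
Sum = 0.654084; P₂ = 0.654084 / 6 = 0.1090.

0.1090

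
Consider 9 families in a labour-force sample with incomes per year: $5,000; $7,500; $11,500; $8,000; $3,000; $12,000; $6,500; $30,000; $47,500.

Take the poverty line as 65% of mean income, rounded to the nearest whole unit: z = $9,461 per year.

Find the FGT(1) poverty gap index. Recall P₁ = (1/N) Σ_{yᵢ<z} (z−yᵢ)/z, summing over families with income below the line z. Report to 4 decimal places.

0.2032

Poor units: $3,000, $5,000, $6,500, $7,500, $8,000 (q = 5 of N = 9).
Gap ratios (z−y)/z: (9461−3000)/9461 = 0.6829; (9461−5000)/9461 = 0.4715; (9461−6500)/9461 = 0.3130; (9461−7500)/9461 = 0.2073; (9461−8000)/9461 = 0.1544.
Σ = 1.829088. Dividing by the full population N = 9 gives P₁ = 0.2032.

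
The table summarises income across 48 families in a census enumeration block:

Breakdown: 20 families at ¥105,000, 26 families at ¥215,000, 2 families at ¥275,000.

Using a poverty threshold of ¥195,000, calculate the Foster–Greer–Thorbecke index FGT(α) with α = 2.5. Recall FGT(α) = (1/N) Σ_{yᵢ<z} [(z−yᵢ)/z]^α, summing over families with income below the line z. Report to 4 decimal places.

0.0603

Below z: 20×¥105,000 (q = 20 of N = 48).
Relative gaps: (195000−105000)/195000 = 0.4615 (×20).
Raised to α = 2.5: 0.14472 (×20).
Sum = 2.894341; FGT(2.5) = 2.894341 / 48 = 0.0603.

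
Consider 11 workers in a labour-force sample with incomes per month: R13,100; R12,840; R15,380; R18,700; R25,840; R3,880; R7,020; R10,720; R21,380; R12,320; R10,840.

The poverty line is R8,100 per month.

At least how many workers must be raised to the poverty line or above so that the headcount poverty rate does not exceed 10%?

1

2 of the 11 workers are poor, so H = 2/11 = 0.182.
A headcount ratio of at most 10% allows at most ⌊0.10 × 11⌋ = 1 poor workers.
So at least 2 − 1 = 1 must be lifted.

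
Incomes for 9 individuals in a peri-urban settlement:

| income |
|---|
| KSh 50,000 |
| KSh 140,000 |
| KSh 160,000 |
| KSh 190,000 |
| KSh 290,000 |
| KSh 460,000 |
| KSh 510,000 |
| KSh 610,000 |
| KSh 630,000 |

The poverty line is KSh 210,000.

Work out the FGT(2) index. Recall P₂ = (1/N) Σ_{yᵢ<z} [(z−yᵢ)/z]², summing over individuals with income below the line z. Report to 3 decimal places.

Below the line: KSh 50,000, KSh 140,000, KSh 160,000, KSh 190,000 (q = 4 of N = 9).
Gap ratios (z−y)/z: (210000−50000)/210000 = 0.7619; (210000−140000)/210000 = 0.3333; (210000−160000)/210000 = 0.2381; (210000−190000)/210000 = 0.0952.
Squared: 0.5805; 0.1111; 0.0567; 0.0091.
Sum = 0.757370; P₂ = 0.757370 / 9 = 0.084.

0.084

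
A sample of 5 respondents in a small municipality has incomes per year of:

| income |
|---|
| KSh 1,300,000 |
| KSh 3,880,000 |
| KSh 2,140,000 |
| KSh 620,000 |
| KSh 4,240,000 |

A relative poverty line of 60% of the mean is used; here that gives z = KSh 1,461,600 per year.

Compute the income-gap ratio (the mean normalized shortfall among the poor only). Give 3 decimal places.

Below z: KSh 620,000, KSh 1,300,000 (q = 2 of N = 5).
Shortfall ratios (z−y)/z: 0.5758, 0.1106; sum = 0.686371.
The income-gap ratio divides by q (the poor only): 0.686371 / 2 = 0.343.

0.343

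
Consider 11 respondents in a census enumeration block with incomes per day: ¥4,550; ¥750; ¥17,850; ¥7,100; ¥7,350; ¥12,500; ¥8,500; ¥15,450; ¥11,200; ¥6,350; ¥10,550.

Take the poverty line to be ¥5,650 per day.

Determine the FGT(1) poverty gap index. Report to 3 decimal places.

Below the line: ¥750, ¥4,550 (q = 2 of N = 11).
Gap ratios (z−y)/z: (5650−750)/5650 = 0.8673; (5650−4550)/5650 = 0.1947.
Sum of shortfalls = 1.061947; P₁ averages over all N: 1.061947 / 11 = 0.097.

0.097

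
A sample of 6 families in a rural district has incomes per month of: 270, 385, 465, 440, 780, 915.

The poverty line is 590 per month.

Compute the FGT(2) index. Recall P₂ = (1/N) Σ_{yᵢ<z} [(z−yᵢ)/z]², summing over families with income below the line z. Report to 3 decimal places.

Below the line: 270, 385, 440, 465 (q = 4 of N = 6).
Normalized shortfalls: (590−270)/590 = 0.5424; (590−385)/590 = 0.3475; (590−440)/590 = 0.2542; (590−465)/590 = 0.2119.
Squared: 0.2942; 0.1207; 0.0646; 0.0449.
Sum = 0.524418; P₂ = 0.524418 / 6 = 0.087.

0.087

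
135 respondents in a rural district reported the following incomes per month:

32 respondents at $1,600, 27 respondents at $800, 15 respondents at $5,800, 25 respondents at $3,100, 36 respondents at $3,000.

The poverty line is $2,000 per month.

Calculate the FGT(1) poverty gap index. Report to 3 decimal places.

Poor units: 27×$800, 32×$1,600 (q = 59 of N = 135).
Gap ratios (z−y)/z: (2000−800)/2000 = 0.6000 (×27); (2000−1600)/2000 = 0.2000 (×32).
Σ = 22.600000. Dividing by the full population N = 135 gives P₁ = 0.167.

0.167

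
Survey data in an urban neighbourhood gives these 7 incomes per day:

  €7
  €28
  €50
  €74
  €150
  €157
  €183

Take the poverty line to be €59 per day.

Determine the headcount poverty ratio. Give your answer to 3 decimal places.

3 of the 7 respondents have income below €59.
H = 3/7 = 0.429.

0.429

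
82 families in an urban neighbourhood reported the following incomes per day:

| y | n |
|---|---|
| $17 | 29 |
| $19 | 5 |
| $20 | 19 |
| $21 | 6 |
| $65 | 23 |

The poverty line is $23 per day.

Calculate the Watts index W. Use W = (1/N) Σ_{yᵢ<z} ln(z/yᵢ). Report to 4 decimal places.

0.1576

Below z: 29×$17, 5×$19, 19×$20, 6×$21 (q = 59 of N = 82).
Log gaps: ln(23/17) = 0.3023 (×29); ln(23/19) = 0.1911 (×5); ln(23/20) = 0.1398 (×19); ln(23/21) = 0.0910 (×6).
W = 12.922729 / 82 = 0.1576.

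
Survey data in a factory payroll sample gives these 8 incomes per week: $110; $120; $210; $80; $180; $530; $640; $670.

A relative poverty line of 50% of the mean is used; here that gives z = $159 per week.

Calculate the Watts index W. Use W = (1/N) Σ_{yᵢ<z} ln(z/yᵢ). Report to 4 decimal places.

0.1671

Below z: $80, $110, $120 (q = 3 of N = 8).
ln(z/y) terms: ln(159/80) = 0.6869; ln(159/110) = 0.3684; ln(159/120) = 0.2814.
W = 1.336714 / 8 = 0.1671.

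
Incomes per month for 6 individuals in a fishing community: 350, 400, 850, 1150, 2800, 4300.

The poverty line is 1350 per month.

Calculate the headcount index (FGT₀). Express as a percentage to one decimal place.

66.7%

4 of the 6 individuals have income below 1350.
H = 4/6 = 66.7%.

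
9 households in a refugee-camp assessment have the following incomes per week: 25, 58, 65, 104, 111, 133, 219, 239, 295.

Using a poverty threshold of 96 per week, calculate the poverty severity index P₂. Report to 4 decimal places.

0.0898

Poor units: 25, 58, 65 (q = 3 of N = 9).
Relative gaps: (96−25)/96 = 0.7396; (96−58)/96 = 0.3958; (96−65)/96 = 0.3229.
Squared: 0.5470; 0.1567; 0.1043.
Sum = 0.807943; P₂ = 0.807943 / 9 = 0.0898.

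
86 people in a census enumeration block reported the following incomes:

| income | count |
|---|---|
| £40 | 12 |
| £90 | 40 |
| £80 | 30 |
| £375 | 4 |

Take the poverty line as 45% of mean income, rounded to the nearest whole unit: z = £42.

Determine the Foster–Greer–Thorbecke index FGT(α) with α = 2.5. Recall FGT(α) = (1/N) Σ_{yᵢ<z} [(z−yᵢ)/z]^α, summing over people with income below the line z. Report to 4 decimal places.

0.0001

Below the line: 12×£40 (q = 12 of N = 86).
Gap ratios (z−y)/z: (42−40)/42 = 0.0476 (×12).
Raised to α = 2.5: 0.00049 (×12).
Sum = 0.005938; FGT(2.5) = 0.005938 / 86 = 0.0001.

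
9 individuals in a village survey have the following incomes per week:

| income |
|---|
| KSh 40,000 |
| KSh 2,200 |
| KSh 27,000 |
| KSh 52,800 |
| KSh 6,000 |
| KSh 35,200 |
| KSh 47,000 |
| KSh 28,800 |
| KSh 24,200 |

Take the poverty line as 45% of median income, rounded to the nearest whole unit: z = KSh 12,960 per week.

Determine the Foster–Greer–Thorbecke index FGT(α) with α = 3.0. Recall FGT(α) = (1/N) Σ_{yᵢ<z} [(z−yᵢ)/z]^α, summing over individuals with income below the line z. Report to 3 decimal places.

Poor units: KSh 2,200, KSh 6,000 (q = 2 of N = 9).
Shortfall ratios: (12960−2200)/12960 = 0.8302; (12960−6000)/12960 = 0.5370.
Raised to α = 3.0: 0.57230; 0.15489.
Sum = 0.727184; FGT(3.0) = 0.727184 / 9 = 0.081.

0.081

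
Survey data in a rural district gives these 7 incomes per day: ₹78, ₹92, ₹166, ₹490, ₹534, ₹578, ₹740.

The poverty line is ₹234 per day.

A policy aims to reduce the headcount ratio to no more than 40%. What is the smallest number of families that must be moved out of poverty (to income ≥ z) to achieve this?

1

3 of the 7 families are poor, so H = 3/7 = 0.429.
A headcount ratio of at most 40% allows at most ⌊0.40 × 7⌋ = 2 poor families.
So at least 3 − 2 = 1 must be lifted.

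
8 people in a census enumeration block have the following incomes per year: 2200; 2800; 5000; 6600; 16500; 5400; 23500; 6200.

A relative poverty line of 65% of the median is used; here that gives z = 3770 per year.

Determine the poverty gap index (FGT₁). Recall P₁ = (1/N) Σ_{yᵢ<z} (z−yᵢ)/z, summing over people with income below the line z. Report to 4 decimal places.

Below the line: 2200, 2800 (q = 2 of N = 8).
Gap ratios (z−y)/z: (3770−2200)/3770 = 0.4164; (3770−2800)/3770 = 0.2573.
Σ = 0.673740. Dividing by the full population N = 8 gives P₁ = 0.0842.

0.0842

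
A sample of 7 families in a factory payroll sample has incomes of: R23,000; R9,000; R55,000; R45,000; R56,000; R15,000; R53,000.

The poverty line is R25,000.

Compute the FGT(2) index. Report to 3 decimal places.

0.082

Below z: R9,000, R15,000, R23,000 (q = 3 of N = 7).
Gap ratios (z−y)/z: (25000−9000)/25000 = 0.6400; (25000−15000)/25000 = 0.4000; (25000−23000)/25000 = 0.0800.
Squared: 0.4096; 0.1600; 0.0064.
Sum = 0.576000; P₂ = 0.576000 / 7 = 0.082.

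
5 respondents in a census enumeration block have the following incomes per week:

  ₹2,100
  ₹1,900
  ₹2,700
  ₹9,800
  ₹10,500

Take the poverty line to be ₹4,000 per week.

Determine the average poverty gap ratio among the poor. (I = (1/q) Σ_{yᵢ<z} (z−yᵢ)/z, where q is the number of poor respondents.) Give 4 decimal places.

Poor units: ₹1,900, ₹2,100, ₹2,700 (q = 3 of N = 5).
Relative gaps: 0.5250, 0.4750, 0.3250; sum = 1.325000.
The income-gap ratio divides by q (the poor only): 1.325000 / 3 = 0.4417.

0.4417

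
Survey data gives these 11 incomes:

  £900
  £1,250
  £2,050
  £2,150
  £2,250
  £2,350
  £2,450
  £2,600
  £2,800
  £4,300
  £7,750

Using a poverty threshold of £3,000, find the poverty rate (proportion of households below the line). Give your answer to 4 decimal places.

0.8182

9 of the 11 households have income below £3,000.
H = 9/11 = 0.8182.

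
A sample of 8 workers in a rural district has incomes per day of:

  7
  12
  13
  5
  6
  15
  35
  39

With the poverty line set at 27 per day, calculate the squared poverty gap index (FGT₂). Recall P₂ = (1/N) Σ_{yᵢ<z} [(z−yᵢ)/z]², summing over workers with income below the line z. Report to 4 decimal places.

Poor units: 5, 6, 7, 12, 13, 15 (q = 6 of N = 8).
Relative gaps: (27−5)/27 = 0.8148; (27−6)/27 = 0.7778; (27−7)/27 = 0.7407; (27−12)/27 = 0.5556; (27−13)/27 = 0.5185; (27−15)/27 = 0.4444.
Squared: 0.6639; 0.6049; 0.5487; 0.3086; 0.2689; 0.1975.
Sum = 2.592593; P₂ = 2.592593 / 8 = 0.3241.

0.3241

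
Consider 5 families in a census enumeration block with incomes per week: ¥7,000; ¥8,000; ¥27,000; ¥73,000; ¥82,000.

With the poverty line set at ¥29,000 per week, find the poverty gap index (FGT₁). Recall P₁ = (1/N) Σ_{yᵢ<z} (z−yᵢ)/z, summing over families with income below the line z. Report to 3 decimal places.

Poor units: ¥7,000, ¥8,000, ¥27,000 (q = 3 of N = 5).
Gap ratios (z−y)/z: (29000−7000)/29000 = 0.7586; (29000−8000)/29000 = 0.7241; (29000−27000)/29000 = 0.0690.
Sum of shortfalls = 1.551724; P₁ averages over all N: 1.551724 / 5 = 0.310.

0.310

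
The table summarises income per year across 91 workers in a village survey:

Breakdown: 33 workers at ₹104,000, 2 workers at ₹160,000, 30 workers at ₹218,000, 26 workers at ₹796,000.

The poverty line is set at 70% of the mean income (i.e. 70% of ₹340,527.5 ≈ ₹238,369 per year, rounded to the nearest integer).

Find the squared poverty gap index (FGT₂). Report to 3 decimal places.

0.120

Incomes under z: 33×₹104,000, 2×₹160,000, 30×₹218,000 (q = 65 of N = 91).
Normalized shortfalls: (238369−104000)/238369 = 0.5637 (×33); (238369−160000)/238369 = 0.3288 (×2); (238369−218000)/238369 = 0.0855 (×30).
Squared: 0.3178 (×33); 0.1081 (×2); 0.0073 (×30).
Sum = 10.921306; P₂ = 10.921306 / 91 = 0.120.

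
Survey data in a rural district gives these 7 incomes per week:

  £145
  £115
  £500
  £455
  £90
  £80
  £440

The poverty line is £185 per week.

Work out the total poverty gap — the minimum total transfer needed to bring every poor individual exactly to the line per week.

Incomes under z: £80, £90, £115, £145 (q = 4 of N = 7).
Individual gaps: 185−80 = 105; 185−90 = 95; 185−115 = 70; 185−145 = 40.
Aggregate gap = £310.

£310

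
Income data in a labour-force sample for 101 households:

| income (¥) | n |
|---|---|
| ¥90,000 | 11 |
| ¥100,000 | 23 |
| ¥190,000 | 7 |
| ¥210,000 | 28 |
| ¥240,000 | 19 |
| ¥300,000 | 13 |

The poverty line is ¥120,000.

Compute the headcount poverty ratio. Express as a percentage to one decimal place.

34 of the 101 households have income below ¥120,000.
H = 34/101 = 33.7%.

33.7%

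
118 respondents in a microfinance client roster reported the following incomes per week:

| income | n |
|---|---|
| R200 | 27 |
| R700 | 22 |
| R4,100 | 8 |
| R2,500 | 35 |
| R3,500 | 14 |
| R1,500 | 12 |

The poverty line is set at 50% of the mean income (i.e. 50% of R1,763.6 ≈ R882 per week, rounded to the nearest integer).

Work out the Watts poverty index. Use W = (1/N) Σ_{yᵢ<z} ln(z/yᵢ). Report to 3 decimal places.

0.383

Incomes under z: 27×R200, 22×R700 (q = 49 of N = 118).
Log gaps: ln(882/200) = 1.4839 (×27); ln(882/700) = 0.2311 (×22).
W = 45.149074 / 118 = 0.383.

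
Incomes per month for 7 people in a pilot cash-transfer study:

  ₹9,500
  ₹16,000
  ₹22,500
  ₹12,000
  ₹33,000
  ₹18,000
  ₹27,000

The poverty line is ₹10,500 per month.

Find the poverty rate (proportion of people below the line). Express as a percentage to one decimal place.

1 of the 7 people have income below ₹10,500.
H = 1/7 = 14.3%.

14.3%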